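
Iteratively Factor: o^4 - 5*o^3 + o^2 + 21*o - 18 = (o + 2)*(o^3 - 7*o^2 + 15*o - 9) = (o - 3)*(o + 2)*(o^2 - 4*o + 3) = (o - 3)^2*(o + 2)*(o - 1)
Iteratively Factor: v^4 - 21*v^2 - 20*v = (v + 4)*(v^3 - 4*v^2 - 5*v) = v*(v + 4)*(v^2 - 4*v - 5) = v*(v - 5)*(v + 4)*(v + 1)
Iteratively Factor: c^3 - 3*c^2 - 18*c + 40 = (c - 5)*(c^2 + 2*c - 8) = (c - 5)*(c - 2)*(c + 4)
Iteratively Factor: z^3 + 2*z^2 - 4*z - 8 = (z - 2)*(z^2 + 4*z + 4) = (z - 2)*(z + 2)*(z + 2)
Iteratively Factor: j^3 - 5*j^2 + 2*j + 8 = (j + 1)*(j^2 - 6*j + 8) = (j - 4)*(j + 1)*(j - 2)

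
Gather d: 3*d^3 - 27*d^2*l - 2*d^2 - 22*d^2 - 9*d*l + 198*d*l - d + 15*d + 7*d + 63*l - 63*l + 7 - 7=3*d^3 + d^2*(-27*l - 24) + d*(189*l + 21)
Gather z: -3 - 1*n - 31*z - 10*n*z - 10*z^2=-n - 10*z^2 + z*(-10*n - 31) - 3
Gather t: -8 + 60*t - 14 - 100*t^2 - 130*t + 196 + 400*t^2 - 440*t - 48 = 300*t^2 - 510*t + 126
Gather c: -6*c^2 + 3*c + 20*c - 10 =-6*c^2 + 23*c - 10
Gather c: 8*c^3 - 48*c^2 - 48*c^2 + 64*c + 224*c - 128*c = 8*c^3 - 96*c^2 + 160*c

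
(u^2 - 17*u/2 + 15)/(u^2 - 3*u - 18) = (u - 5/2)/(u + 3)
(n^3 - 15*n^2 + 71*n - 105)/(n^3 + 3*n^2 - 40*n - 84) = (n^3 - 15*n^2 + 71*n - 105)/(n^3 + 3*n^2 - 40*n - 84)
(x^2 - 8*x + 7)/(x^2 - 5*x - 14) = (x - 1)/(x + 2)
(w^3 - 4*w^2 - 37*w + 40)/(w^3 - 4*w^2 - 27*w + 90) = (w^2 - 9*w + 8)/(w^2 - 9*w + 18)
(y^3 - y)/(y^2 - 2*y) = (y^2 - 1)/(y - 2)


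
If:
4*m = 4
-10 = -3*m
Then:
No Solution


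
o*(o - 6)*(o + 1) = o^3 - 5*o^2 - 6*o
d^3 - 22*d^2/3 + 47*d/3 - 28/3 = (d - 4)*(d - 7/3)*(d - 1)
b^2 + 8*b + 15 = (b + 3)*(b + 5)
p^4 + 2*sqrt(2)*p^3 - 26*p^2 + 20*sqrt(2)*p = p*(p - 2*sqrt(2))*(p - sqrt(2))*(p + 5*sqrt(2))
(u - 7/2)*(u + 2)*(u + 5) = u^3 + 7*u^2/2 - 29*u/2 - 35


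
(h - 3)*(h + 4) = h^2 + h - 12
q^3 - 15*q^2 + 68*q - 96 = (q - 8)*(q - 4)*(q - 3)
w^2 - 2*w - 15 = (w - 5)*(w + 3)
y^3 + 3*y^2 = y^2*(y + 3)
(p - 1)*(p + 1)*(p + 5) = p^3 + 5*p^2 - p - 5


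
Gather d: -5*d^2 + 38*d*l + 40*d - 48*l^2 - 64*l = -5*d^2 + d*(38*l + 40) - 48*l^2 - 64*l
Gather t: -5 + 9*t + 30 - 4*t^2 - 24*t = -4*t^2 - 15*t + 25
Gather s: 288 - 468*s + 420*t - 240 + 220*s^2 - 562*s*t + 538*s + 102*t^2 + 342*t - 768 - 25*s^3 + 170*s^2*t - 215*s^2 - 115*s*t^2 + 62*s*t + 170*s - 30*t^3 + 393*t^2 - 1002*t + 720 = -25*s^3 + s^2*(170*t + 5) + s*(-115*t^2 - 500*t + 240) - 30*t^3 + 495*t^2 - 240*t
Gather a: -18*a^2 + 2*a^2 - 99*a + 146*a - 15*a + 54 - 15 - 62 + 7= -16*a^2 + 32*a - 16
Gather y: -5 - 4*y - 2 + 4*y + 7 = 0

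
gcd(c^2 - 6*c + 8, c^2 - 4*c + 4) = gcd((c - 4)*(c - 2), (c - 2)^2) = c - 2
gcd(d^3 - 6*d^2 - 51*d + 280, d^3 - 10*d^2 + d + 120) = d^2 - 13*d + 40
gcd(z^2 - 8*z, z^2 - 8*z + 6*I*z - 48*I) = z - 8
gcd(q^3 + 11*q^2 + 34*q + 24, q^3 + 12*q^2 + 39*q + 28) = q^2 + 5*q + 4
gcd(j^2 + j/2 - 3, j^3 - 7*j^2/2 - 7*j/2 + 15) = j + 2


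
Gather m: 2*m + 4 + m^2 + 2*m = m^2 + 4*m + 4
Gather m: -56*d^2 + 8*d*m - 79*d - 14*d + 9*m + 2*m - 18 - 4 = -56*d^2 - 93*d + m*(8*d + 11) - 22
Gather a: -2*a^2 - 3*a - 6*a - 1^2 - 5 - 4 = -2*a^2 - 9*a - 10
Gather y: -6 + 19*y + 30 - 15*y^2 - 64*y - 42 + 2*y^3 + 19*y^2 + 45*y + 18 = 2*y^3 + 4*y^2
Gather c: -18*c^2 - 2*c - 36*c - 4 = -18*c^2 - 38*c - 4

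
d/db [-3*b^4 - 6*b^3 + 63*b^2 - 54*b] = -12*b^3 - 18*b^2 + 126*b - 54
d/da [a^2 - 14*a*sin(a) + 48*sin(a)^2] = -14*a*cos(a) + 2*a - 14*sin(a) + 48*sin(2*a)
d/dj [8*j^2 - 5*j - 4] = 16*j - 5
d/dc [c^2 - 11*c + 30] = 2*c - 11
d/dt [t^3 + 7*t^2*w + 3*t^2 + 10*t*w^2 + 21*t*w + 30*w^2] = 3*t^2 + 14*t*w + 6*t + 10*w^2 + 21*w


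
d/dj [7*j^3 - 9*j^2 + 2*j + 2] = 21*j^2 - 18*j + 2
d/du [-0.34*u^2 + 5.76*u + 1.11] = 5.76 - 0.68*u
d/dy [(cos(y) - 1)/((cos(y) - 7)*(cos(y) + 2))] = (cos(y)^2 - 2*cos(y) + 19)*sin(y)/((cos(y) - 7)^2*(cos(y) + 2)^2)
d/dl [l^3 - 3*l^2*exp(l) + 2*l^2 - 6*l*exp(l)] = -3*l^2*exp(l) + 3*l^2 - 12*l*exp(l) + 4*l - 6*exp(l)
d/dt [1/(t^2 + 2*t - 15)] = 2*(-t - 1)/(t^2 + 2*t - 15)^2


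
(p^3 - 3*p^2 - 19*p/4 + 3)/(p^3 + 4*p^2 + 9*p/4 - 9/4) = (p - 4)/(p + 3)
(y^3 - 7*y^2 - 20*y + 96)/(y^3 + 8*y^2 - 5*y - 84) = (y - 8)/(y + 7)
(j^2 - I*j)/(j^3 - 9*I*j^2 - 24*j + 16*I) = j/(j^2 - 8*I*j - 16)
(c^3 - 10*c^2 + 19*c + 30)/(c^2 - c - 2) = (c^2 - 11*c + 30)/(c - 2)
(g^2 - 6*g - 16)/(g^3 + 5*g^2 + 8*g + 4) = (g - 8)/(g^2 + 3*g + 2)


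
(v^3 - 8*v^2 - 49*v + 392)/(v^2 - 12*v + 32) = (v^2 - 49)/(v - 4)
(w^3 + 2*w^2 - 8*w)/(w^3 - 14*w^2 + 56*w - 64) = w*(w + 4)/(w^2 - 12*w + 32)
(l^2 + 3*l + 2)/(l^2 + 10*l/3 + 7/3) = 3*(l + 2)/(3*l + 7)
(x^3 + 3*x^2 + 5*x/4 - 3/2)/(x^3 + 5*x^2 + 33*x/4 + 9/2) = (2*x - 1)/(2*x + 3)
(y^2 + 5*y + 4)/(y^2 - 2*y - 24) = (y + 1)/(y - 6)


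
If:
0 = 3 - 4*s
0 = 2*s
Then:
No Solution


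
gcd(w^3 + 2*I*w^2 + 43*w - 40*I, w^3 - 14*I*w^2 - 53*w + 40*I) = w^2 - 6*I*w - 5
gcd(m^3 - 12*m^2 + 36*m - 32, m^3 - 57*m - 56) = m - 8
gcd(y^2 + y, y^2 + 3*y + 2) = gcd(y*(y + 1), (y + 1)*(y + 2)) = y + 1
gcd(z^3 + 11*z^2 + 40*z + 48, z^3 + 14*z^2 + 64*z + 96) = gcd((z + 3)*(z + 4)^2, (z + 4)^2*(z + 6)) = z^2 + 8*z + 16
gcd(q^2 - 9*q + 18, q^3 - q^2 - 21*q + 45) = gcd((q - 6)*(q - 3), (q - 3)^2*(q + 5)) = q - 3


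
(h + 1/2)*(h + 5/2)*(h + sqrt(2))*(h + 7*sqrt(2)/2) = h^4 + 3*h^3 + 9*sqrt(2)*h^3/2 + 33*h^2/4 + 27*sqrt(2)*h^2/2 + 45*sqrt(2)*h/8 + 21*h + 35/4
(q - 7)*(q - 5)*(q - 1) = q^3 - 13*q^2 + 47*q - 35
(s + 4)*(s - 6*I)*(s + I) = s^3 + 4*s^2 - 5*I*s^2 + 6*s - 20*I*s + 24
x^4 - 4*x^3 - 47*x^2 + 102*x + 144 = (x - 8)*(x - 3)*(x + 1)*(x + 6)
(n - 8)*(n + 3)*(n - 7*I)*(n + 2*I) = n^4 - 5*n^3 - 5*I*n^3 - 10*n^2 + 25*I*n^2 - 70*n + 120*I*n - 336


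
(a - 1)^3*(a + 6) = a^4 + 3*a^3 - 15*a^2 + 17*a - 6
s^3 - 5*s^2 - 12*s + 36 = (s - 6)*(s - 2)*(s + 3)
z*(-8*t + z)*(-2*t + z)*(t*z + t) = 16*t^3*z^2 + 16*t^3*z - 10*t^2*z^3 - 10*t^2*z^2 + t*z^4 + t*z^3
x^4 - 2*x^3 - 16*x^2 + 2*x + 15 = (x - 5)*(x - 1)*(x + 1)*(x + 3)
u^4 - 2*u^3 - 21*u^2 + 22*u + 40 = (u - 5)*(u - 2)*(u + 1)*(u + 4)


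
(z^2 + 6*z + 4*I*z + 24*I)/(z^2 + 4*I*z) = (z + 6)/z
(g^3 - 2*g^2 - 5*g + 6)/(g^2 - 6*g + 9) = (g^2 + g - 2)/(g - 3)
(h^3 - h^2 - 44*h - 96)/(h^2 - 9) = (h^2 - 4*h - 32)/(h - 3)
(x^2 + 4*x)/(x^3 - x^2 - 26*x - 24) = x/(x^2 - 5*x - 6)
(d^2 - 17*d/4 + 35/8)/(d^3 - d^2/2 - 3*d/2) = (-8*d^2 + 34*d - 35)/(4*d*(-2*d^2 + d + 3))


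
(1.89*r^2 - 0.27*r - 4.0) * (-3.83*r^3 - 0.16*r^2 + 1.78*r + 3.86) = -7.2387*r^5 + 0.7317*r^4 + 18.7274*r^3 + 7.4548*r^2 - 8.1622*r - 15.44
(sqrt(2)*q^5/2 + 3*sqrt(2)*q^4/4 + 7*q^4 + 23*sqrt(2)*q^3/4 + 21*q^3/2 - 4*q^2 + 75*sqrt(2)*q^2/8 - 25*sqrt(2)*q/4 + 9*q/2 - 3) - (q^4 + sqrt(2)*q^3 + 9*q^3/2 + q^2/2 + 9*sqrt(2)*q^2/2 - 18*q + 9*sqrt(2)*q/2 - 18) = sqrt(2)*q^5/2 + 3*sqrt(2)*q^4/4 + 6*q^4 + 6*q^3 + 19*sqrt(2)*q^3/4 - 9*q^2/2 + 39*sqrt(2)*q^2/8 - 43*sqrt(2)*q/4 + 45*q/2 + 15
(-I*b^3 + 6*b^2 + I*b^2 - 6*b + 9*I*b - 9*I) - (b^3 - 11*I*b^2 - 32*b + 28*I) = -b^3 - I*b^3 + 6*b^2 + 12*I*b^2 + 26*b + 9*I*b - 37*I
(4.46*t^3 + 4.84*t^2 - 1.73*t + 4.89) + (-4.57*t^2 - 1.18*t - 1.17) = 4.46*t^3 + 0.27*t^2 - 2.91*t + 3.72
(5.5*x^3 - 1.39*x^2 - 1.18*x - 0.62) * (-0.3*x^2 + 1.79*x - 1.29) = -1.65*x^5 + 10.262*x^4 - 9.2291*x^3 - 0.1331*x^2 + 0.4124*x + 0.7998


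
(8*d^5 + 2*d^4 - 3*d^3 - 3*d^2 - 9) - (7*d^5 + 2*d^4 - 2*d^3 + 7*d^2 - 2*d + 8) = d^5 - d^3 - 10*d^2 + 2*d - 17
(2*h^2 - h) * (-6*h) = -12*h^3 + 6*h^2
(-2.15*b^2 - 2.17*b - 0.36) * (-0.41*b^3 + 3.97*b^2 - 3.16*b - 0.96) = 0.8815*b^5 - 7.6458*b^4 - 1.6733*b^3 + 7.492*b^2 + 3.2208*b + 0.3456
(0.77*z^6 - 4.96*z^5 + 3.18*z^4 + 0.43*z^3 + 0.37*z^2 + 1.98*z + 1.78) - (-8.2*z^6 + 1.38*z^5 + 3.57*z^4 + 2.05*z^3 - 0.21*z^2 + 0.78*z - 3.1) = 8.97*z^6 - 6.34*z^5 - 0.39*z^4 - 1.62*z^3 + 0.58*z^2 + 1.2*z + 4.88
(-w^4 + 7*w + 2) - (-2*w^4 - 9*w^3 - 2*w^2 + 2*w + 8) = w^4 + 9*w^3 + 2*w^2 + 5*w - 6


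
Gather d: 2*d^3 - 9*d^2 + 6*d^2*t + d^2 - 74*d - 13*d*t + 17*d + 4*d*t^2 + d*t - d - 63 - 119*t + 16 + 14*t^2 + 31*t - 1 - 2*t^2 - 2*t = 2*d^3 + d^2*(6*t - 8) + d*(4*t^2 - 12*t - 58) + 12*t^2 - 90*t - 48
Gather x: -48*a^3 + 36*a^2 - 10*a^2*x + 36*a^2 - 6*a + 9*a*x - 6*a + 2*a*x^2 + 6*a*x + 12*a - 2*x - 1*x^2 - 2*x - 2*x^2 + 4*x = -48*a^3 + 72*a^2 + x^2*(2*a - 3) + x*(-10*a^2 + 15*a)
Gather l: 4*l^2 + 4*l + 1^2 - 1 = 4*l^2 + 4*l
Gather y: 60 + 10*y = 10*y + 60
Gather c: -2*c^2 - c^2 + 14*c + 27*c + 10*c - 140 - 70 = -3*c^2 + 51*c - 210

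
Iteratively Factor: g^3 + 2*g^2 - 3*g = (g)*(g^2 + 2*g - 3) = g*(g + 3)*(g - 1)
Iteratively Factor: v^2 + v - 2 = (v - 1)*(v + 2)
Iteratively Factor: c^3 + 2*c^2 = (c + 2)*(c^2) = c*(c + 2)*(c)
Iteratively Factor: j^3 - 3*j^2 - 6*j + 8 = (j - 1)*(j^2 - 2*j - 8) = (j - 1)*(j + 2)*(j - 4)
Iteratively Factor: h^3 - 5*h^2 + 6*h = (h - 3)*(h^2 - 2*h) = h*(h - 3)*(h - 2)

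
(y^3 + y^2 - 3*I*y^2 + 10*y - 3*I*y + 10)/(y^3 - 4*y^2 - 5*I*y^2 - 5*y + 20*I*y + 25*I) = (y + 2*I)/(y - 5)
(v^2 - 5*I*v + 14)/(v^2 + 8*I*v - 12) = (v - 7*I)/(v + 6*I)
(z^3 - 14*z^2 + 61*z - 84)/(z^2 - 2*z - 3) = (z^2 - 11*z + 28)/(z + 1)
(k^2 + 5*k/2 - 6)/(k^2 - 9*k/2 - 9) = (-2*k^2 - 5*k + 12)/(-2*k^2 + 9*k + 18)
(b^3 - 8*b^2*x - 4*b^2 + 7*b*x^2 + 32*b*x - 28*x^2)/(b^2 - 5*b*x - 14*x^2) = (b^2 - b*x - 4*b + 4*x)/(b + 2*x)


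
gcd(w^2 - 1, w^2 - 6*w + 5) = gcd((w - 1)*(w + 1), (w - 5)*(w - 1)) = w - 1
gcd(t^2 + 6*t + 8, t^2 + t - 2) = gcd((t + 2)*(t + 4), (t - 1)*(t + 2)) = t + 2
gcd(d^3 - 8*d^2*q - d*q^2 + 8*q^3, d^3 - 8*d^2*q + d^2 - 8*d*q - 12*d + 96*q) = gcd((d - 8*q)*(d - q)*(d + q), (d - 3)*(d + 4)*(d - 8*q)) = -d + 8*q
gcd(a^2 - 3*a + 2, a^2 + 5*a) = 1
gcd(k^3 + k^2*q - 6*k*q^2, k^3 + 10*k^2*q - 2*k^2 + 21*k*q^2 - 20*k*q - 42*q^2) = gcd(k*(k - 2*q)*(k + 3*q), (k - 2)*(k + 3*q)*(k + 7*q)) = k + 3*q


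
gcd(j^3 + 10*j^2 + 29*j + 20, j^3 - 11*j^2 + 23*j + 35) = j + 1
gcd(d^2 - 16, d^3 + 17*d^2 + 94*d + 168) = d + 4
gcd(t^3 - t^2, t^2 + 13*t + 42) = 1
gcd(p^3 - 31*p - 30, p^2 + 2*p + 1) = p + 1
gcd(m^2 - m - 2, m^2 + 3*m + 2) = m + 1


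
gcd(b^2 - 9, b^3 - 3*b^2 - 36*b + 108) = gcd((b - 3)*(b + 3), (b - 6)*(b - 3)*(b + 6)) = b - 3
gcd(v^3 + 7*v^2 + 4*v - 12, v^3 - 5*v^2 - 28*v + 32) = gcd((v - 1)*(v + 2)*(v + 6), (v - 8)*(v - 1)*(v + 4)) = v - 1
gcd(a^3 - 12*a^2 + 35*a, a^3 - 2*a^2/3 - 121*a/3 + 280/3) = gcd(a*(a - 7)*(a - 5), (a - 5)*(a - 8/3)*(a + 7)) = a - 5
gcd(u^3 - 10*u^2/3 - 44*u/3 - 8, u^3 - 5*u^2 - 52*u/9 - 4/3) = u^2 - 16*u/3 - 4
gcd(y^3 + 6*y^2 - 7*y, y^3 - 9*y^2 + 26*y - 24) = 1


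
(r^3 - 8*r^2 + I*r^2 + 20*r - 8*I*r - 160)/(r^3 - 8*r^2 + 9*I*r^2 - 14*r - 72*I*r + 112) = (r^2 + I*r + 20)/(r^2 + 9*I*r - 14)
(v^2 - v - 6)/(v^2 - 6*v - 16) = (v - 3)/(v - 8)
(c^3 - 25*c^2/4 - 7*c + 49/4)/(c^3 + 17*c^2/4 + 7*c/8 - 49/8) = 2*(c - 7)/(2*c + 7)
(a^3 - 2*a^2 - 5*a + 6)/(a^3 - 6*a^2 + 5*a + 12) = (a^2 + a - 2)/(a^2 - 3*a - 4)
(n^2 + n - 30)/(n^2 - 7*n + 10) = (n + 6)/(n - 2)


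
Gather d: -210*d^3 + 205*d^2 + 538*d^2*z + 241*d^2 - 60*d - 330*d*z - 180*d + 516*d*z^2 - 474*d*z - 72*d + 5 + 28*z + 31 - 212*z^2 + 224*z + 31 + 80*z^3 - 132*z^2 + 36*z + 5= -210*d^3 + d^2*(538*z + 446) + d*(516*z^2 - 804*z - 312) + 80*z^3 - 344*z^2 + 288*z + 72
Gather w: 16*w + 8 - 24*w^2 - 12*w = -24*w^2 + 4*w + 8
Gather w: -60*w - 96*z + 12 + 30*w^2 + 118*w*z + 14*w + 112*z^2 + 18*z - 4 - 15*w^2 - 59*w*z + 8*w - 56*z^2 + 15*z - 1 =15*w^2 + w*(59*z - 38) + 56*z^2 - 63*z + 7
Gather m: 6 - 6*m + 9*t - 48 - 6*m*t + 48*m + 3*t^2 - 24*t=m*(42 - 6*t) + 3*t^2 - 15*t - 42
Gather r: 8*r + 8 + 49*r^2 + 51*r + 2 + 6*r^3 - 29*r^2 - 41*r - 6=6*r^3 + 20*r^2 + 18*r + 4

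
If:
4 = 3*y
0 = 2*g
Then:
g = 0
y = 4/3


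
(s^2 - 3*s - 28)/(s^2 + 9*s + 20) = (s - 7)/(s + 5)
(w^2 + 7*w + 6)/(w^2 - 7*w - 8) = (w + 6)/(w - 8)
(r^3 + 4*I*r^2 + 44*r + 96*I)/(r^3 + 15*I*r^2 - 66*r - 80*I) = (r - 6*I)/(r + 5*I)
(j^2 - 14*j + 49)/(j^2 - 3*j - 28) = (j - 7)/(j + 4)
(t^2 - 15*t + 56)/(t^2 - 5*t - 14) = (t - 8)/(t + 2)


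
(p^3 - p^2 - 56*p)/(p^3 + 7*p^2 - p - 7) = p*(p - 8)/(p^2 - 1)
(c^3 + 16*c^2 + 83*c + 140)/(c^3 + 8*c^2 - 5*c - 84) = (c + 5)/(c - 3)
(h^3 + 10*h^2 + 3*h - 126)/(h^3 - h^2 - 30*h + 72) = (h + 7)/(h - 4)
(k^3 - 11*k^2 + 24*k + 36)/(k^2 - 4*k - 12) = (k^2 - 5*k - 6)/(k + 2)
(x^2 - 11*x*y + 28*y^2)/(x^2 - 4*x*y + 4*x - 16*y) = (x - 7*y)/(x + 4)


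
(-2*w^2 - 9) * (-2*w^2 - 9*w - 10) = 4*w^4 + 18*w^3 + 38*w^2 + 81*w + 90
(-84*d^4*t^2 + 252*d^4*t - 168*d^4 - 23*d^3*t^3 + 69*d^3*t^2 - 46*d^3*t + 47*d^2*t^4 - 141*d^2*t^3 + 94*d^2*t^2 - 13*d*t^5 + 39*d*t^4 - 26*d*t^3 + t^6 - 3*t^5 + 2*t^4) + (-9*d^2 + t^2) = -84*d^4*t^2 + 252*d^4*t - 168*d^4 - 23*d^3*t^3 + 69*d^3*t^2 - 46*d^3*t + 47*d^2*t^4 - 141*d^2*t^3 + 94*d^2*t^2 - 9*d^2 - 13*d*t^5 + 39*d*t^4 - 26*d*t^3 + t^6 - 3*t^5 + 2*t^4 + t^2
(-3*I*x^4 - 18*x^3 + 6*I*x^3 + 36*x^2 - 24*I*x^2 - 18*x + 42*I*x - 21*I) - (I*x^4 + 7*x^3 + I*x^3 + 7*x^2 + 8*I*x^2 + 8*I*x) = -4*I*x^4 - 25*x^3 + 5*I*x^3 + 29*x^2 - 32*I*x^2 - 18*x + 34*I*x - 21*I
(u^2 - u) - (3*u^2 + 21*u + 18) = -2*u^2 - 22*u - 18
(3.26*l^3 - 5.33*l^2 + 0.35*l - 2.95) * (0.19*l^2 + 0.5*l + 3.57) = 0.6194*l^5 + 0.6173*l^4 + 9.0397*l^3 - 19.4136*l^2 - 0.2255*l - 10.5315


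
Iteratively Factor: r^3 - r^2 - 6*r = (r)*(r^2 - r - 6) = r*(r - 3)*(r + 2)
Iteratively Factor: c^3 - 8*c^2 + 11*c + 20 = (c + 1)*(c^2 - 9*c + 20) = (c - 5)*(c + 1)*(c - 4)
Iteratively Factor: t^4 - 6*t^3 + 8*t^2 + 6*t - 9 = (t - 3)*(t^3 - 3*t^2 - t + 3) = (t - 3)*(t + 1)*(t^2 - 4*t + 3) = (t - 3)*(t - 1)*(t + 1)*(t - 3)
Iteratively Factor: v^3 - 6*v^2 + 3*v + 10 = (v - 2)*(v^2 - 4*v - 5) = (v - 5)*(v - 2)*(v + 1)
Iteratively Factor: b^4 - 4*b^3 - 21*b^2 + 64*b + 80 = (b + 4)*(b^3 - 8*b^2 + 11*b + 20) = (b + 1)*(b + 4)*(b^2 - 9*b + 20) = (b - 5)*(b + 1)*(b + 4)*(b - 4)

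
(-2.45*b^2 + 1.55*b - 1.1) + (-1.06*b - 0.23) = -2.45*b^2 + 0.49*b - 1.33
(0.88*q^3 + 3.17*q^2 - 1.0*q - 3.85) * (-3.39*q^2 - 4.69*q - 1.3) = -2.9832*q^5 - 14.8735*q^4 - 12.6213*q^3 + 13.6205*q^2 + 19.3565*q + 5.005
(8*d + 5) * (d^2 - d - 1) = 8*d^3 - 3*d^2 - 13*d - 5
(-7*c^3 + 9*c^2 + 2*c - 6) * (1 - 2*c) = 14*c^4 - 25*c^3 + 5*c^2 + 14*c - 6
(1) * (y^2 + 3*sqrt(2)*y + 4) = y^2 + 3*sqrt(2)*y + 4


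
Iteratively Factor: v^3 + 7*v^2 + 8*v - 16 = (v + 4)*(v^2 + 3*v - 4) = (v - 1)*(v + 4)*(v + 4)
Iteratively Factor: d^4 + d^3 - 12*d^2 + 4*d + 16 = (d - 2)*(d^3 + 3*d^2 - 6*d - 8) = (d - 2)*(d + 4)*(d^2 - d - 2) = (d - 2)*(d + 1)*(d + 4)*(d - 2)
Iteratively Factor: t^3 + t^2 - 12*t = (t + 4)*(t^2 - 3*t) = (t - 3)*(t + 4)*(t)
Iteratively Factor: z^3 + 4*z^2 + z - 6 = (z + 3)*(z^2 + z - 2) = (z - 1)*(z + 3)*(z + 2)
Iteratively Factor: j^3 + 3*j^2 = (j)*(j^2 + 3*j) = j^2*(j + 3)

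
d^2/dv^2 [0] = 0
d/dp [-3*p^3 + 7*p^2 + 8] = p*(14 - 9*p)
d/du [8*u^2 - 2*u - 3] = 16*u - 2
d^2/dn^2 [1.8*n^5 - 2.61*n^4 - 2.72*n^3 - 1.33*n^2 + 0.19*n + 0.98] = 36.0*n^3 - 31.32*n^2 - 16.32*n - 2.66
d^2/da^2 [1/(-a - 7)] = -2/(a + 7)^3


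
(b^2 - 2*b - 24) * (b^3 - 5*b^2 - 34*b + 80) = b^5 - 7*b^4 - 48*b^3 + 268*b^2 + 656*b - 1920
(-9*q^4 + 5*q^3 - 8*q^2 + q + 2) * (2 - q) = 9*q^5 - 23*q^4 + 18*q^3 - 17*q^2 + 4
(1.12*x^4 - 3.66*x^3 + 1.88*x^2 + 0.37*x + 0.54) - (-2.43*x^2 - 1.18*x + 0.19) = 1.12*x^4 - 3.66*x^3 + 4.31*x^2 + 1.55*x + 0.35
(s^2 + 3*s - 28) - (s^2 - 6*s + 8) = 9*s - 36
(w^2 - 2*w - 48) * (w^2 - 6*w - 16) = w^4 - 8*w^3 - 52*w^2 + 320*w + 768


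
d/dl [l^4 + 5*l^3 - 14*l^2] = l*(4*l^2 + 15*l - 28)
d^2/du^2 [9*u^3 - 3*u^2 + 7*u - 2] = 54*u - 6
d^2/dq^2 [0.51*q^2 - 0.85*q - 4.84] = 1.02000000000000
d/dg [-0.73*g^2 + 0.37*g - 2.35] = 0.37 - 1.46*g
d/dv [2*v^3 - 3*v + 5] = 6*v^2 - 3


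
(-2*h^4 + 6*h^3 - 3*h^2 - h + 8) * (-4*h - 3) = 8*h^5 - 18*h^4 - 6*h^3 + 13*h^2 - 29*h - 24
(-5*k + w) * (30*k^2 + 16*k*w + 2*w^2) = -150*k^3 - 50*k^2*w + 6*k*w^2 + 2*w^3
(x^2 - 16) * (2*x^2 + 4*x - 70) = 2*x^4 + 4*x^3 - 102*x^2 - 64*x + 1120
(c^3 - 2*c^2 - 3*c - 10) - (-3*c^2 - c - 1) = c^3 + c^2 - 2*c - 9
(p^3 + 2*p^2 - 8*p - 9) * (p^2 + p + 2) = p^5 + 3*p^4 - 4*p^3 - 13*p^2 - 25*p - 18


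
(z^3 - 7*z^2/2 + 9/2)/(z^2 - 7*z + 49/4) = 2*(2*z^3 - 7*z^2 + 9)/(4*z^2 - 28*z + 49)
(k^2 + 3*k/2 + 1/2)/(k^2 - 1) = (k + 1/2)/(k - 1)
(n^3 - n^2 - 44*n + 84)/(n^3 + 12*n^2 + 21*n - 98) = (n - 6)/(n + 7)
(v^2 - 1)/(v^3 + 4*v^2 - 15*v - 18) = (v - 1)/(v^2 + 3*v - 18)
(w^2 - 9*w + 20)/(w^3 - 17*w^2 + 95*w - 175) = (w - 4)/(w^2 - 12*w + 35)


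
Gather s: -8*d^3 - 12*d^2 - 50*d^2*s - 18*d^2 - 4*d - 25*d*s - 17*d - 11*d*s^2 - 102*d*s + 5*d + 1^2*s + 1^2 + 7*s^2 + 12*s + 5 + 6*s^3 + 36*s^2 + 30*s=-8*d^3 - 30*d^2 - 16*d + 6*s^3 + s^2*(43 - 11*d) + s*(-50*d^2 - 127*d + 43) + 6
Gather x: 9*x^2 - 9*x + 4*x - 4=9*x^2 - 5*x - 4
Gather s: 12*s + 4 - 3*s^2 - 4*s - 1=-3*s^2 + 8*s + 3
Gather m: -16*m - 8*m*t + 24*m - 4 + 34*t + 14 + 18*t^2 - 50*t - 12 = m*(8 - 8*t) + 18*t^2 - 16*t - 2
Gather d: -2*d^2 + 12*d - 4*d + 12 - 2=-2*d^2 + 8*d + 10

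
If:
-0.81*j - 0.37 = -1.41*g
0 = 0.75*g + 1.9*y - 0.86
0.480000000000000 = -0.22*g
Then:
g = -2.18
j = -4.25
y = 1.31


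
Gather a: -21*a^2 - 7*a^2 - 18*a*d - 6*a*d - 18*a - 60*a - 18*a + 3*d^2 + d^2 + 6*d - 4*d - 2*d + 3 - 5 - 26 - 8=-28*a^2 + a*(-24*d - 96) + 4*d^2 - 36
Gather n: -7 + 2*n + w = 2*n + w - 7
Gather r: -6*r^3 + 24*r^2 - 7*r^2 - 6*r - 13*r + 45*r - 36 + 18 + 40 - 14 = -6*r^3 + 17*r^2 + 26*r + 8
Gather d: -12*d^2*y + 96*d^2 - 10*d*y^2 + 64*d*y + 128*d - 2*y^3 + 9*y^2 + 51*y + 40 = d^2*(96 - 12*y) + d*(-10*y^2 + 64*y + 128) - 2*y^3 + 9*y^2 + 51*y + 40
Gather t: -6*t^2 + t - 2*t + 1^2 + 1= -6*t^2 - t + 2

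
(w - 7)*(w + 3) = w^2 - 4*w - 21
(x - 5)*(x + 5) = x^2 - 25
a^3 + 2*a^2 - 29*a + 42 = (a - 3)*(a - 2)*(a + 7)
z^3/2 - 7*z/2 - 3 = (z/2 + 1)*(z - 3)*(z + 1)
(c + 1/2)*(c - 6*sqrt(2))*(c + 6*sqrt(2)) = c^3 + c^2/2 - 72*c - 36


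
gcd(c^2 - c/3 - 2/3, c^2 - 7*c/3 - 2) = c + 2/3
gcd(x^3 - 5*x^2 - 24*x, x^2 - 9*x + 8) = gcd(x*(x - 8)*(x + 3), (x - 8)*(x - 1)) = x - 8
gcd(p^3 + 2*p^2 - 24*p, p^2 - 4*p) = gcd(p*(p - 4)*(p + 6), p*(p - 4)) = p^2 - 4*p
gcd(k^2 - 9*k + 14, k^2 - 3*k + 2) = k - 2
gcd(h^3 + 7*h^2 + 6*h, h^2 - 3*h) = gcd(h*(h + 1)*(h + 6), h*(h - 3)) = h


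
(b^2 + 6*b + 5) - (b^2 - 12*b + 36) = 18*b - 31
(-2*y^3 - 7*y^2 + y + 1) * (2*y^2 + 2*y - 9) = -4*y^5 - 18*y^4 + 6*y^3 + 67*y^2 - 7*y - 9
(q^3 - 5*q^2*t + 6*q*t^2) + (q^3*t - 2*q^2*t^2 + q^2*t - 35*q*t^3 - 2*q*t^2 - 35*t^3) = q^3*t + q^3 - 2*q^2*t^2 - 4*q^2*t - 35*q*t^3 + 4*q*t^2 - 35*t^3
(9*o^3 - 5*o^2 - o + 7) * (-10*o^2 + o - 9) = -90*o^5 + 59*o^4 - 76*o^3 - 26*o^2 + 16*o - 63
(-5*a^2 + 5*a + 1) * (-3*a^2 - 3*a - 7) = 15*a^4 + 17*a^2 - 38*a - 7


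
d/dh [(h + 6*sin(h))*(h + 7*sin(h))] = 13*h*cos(h) + 2*h + 13*sin(h) + 42*sin(2*h)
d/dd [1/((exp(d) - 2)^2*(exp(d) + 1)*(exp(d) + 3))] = -((exp(d) - 2)*(exp(d) + 1) + (exp(d) - 2)*(exp(d) + 3) + 2*(exp(d) + 1)*(exp(d) + 3))/(4*(exp(d) - 2)^3*(exp(d) + 3)^2*cosh(d/2)^2)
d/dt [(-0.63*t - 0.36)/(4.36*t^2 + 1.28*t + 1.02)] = (2.7468*t^2 + 3.1392*t - 0.1818)/(19.0096*t^4 + 11.1616*t^3 + 10.5328*t^2 + 2.6112*t + 1.0404)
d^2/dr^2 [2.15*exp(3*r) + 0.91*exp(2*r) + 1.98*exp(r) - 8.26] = (19.35*exp(2*r) + 3.64*exp(r) + 1.98)*exp(r)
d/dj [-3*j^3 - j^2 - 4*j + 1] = -9*j^2 - 2*j - 4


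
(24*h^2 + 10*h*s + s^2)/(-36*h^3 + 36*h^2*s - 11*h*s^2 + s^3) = (24*h^2 + 10*h*s + s^2)/(-36*h^3 + 36*h^2*s - 11*h*s^2 + s^3)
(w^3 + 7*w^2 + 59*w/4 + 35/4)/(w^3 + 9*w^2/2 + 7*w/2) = (w + 5/2)/w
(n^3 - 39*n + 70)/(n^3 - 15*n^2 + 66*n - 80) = (n + 7)/(n - 8)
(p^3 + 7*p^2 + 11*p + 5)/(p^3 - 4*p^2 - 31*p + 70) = (p^2 + 2*p + 1)/(p^2 - 9*p + 14)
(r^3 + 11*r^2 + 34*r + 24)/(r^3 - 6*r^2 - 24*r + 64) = (r^2 + 7*r + 6)/(r^2 - 10*r + 16)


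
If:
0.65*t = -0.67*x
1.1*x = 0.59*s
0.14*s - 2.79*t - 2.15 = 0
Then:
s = 1.28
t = -0.71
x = 0.69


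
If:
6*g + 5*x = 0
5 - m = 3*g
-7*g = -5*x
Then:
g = 0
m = 5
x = 0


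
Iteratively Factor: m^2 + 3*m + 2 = (m + 2)*(m + 1)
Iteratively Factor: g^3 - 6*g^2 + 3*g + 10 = (g - 2)*(g^2 - 4*g - 5) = (g - 5)*(g - 2)*(g + 1)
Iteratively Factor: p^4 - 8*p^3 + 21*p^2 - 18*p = (p - 2)*(p^3 - 6*p^2 + 9*p) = p*(p - 2)*(p^2 - 6*p + 9) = p*(p - 3)*(p - 2)*(p - 3)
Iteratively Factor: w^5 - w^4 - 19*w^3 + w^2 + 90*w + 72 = (w + 2)*(w^4 - 3*w^3 - 13*w^2 + 27*w + 36) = (w + 1)*(w + 2)*(w^3 - 4*w^2 - 9*w + 36) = (w + 1)*(w + 2)*(w + 3)*(w^2 - 7*w + 12) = (w - 4)*(w + 1)*(w + 2)*(w + 3)*(w - 3)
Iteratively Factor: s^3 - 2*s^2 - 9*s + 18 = (s - 3)*(s^2 + s - 6) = (s - 3)*(s - 2)*(s + 3)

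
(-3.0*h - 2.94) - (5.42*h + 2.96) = -8.42*h - 5.9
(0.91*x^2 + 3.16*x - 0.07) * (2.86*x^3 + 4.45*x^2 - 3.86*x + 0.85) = 2.6026*x^5 + 13.0871*x^4 + 10.3492*x^3 - 11.7356*x^2 + 2.9562*x - 0.0595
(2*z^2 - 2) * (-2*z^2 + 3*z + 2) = -4*z^4 + 6*z^3 + 8*z^2 - 6*z - 4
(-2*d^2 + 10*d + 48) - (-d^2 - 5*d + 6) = -d^2 + 15*d + 42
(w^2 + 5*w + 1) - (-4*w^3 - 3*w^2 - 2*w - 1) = 4*w^3 + 4*w^2 + 7*w + 2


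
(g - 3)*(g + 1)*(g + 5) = g^3 + 3*g^2 - 13*g - 15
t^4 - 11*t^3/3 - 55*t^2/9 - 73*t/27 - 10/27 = (t - 5)*(t + 1/3)^2*(t + 2/3)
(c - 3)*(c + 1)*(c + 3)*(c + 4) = c^4 + 5*c^3 - 5*c^2 - 45*c - 36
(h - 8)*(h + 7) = h^2 - h - 56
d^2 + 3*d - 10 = (d - 2)*(d + 5)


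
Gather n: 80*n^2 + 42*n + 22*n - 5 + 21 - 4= 80*n^2 + 64*n + 12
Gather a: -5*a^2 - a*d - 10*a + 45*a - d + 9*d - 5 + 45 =-5*a^2 + a*(35 - d) + 8*d + 40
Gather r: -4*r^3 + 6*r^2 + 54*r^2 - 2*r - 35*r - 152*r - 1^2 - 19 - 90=-4*r^3 + 60*r^2 - 189*r - 110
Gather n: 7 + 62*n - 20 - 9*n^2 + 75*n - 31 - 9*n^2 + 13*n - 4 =-18*n^2 + 150*n - 48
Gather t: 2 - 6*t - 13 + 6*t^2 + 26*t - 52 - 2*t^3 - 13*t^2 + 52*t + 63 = -2*t^3 - 7*t^2 + 72*t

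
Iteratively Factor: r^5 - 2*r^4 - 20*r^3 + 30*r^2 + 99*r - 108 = (r + 3)*(r^4 - 5*r^3 - 5*r^2 + 45*r - 36) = (r + 3)^2*(r^3 - 8*r^2 + 19*r - 12) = (r - 3)*(r + 3)^2*(r^2 - 5*r + 4) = (r - 4)*(r - 3)*(r + 3)^2*(r - 1)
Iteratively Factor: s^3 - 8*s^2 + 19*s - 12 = (s - 4)*(s^2 - 4*s + 3) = (s - 4)*(s - 3)*(s - 1)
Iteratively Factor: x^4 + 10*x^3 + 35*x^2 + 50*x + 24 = (x + 4)*(x^3 + 6*x^2 + 11*x + 6) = (x + 3)*(x + 4)*(x^2 + 3*x + 2) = (x + 2)*(x + 3)*(x + 4)*(x + 1)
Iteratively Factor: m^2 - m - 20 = (m - 5)*(m + 4)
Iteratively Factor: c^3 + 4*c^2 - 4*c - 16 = (c - 2)*(c^2 + 6*c + 8) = (c - 2)*(c + 4)*(c + 2)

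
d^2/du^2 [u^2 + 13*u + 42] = 2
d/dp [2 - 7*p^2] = -14*p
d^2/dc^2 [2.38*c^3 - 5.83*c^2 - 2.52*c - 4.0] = 14.28*c - 11.66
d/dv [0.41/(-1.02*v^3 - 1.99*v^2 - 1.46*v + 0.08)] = (1.2546*v^2 + 1.6318*v + 0.5986)/(1.02*v^3 + 1.99*v^2 + 1.46*v - 0.08)^2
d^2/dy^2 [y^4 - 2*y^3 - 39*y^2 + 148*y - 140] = 12*y^2 - 12*y - 78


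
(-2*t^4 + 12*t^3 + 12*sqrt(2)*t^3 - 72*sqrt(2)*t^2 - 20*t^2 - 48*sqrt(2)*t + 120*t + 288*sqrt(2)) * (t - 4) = -2*t^5 + 12*sqrt(2)*t^4 + 20*t^4 - 120*sqrt(2)*t^3 - 68*t^3 + 200*t^2 + 240*sqrt(2)*t^2 - 480*t + 480*sqrt(2)*t - 1152*sqrt(2)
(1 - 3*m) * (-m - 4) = 3*m^2 + 11*m - 4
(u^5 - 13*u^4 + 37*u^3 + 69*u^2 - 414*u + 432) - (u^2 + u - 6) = u^5 - 13*u^4 + 37*u^3 + 68*u^2 - 415*u + 438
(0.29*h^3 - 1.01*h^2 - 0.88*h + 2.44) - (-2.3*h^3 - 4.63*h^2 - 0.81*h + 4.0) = 2.59*h^3 + 3.62*h^2 - 0.07*h - 1.56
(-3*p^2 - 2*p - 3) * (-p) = 3*p^3 + 2*p^2 + 3*p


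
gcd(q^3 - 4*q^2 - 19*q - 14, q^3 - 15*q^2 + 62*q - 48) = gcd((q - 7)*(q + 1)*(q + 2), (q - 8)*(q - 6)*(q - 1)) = 1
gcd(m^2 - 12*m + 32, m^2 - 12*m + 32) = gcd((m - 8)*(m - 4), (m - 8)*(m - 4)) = m^2 - 12*m + 32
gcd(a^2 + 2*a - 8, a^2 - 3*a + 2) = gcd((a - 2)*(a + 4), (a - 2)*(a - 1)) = a - 2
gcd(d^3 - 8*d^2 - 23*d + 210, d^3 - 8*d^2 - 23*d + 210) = d^3 - 8*d^2 - 23*d + 210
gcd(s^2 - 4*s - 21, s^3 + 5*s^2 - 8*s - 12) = 1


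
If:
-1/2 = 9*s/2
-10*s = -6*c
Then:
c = -5/27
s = -1/9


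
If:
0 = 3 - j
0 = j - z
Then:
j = 3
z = 3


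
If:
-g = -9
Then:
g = 9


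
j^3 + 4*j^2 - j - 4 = (j - 1)*(j + 1)*(j + 4)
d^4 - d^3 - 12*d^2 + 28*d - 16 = (d - 2)^2*(d - 1)*(d + 4)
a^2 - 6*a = a*(a - 6)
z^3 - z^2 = z^2*(z - 1)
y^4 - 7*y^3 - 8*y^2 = y^2*(y - 8)*(y + 1)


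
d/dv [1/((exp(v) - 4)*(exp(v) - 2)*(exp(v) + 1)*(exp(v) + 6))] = (-4*exp(3*v) - 3*exp(2*v) + 56*exp(v) - 20)*exp(v)/(exp(8*v) + 2*exp(7*v) - 55*exp(6*v) - 16*exp(5*v) + 920*exp(4*v) - 1024*exp(3*v) - 2288*exp(2*v) + 1920*exp(v) + 2304)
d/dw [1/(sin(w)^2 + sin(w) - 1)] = -(2*sin(w) + 1)*cos(w)/(sin(w) - cos(w)^2)^2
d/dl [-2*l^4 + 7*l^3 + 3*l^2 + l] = -8*l^3 + 21*l^2 + 6*l + 1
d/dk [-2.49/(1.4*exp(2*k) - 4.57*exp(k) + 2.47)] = (6.972*exp(k) - 11.3793)*exp(k)/(1.4*exp(2*k) - 4.57*exp(k) + 2.47)^2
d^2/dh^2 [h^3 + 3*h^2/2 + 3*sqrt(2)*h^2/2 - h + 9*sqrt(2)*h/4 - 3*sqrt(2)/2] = 6*h + 3 + 3*sqrt(2)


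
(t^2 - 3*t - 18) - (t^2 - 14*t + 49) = 11*t - 67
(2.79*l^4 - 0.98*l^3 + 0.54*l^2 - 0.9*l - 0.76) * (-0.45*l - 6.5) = -1.2555*l^5 - 17.694*l^4 + 6.127*l^3 - 3.105*l^2 + 6.192*l + 4.94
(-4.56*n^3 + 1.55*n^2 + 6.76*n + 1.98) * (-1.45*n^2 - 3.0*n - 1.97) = 6.612*n^5 + 11.4325*n^4 - 5.4688*n^3 - 26.2045*n^2 - 19.2572*n - 3.9006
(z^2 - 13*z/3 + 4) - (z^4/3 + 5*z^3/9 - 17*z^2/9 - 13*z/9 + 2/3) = -z^4/3 - 5*z^3/9 + 26*z^2/9 - 26*z/9 + 10/3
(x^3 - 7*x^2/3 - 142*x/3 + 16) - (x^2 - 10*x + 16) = x^3 - 10*x^2/3 - 112*x/3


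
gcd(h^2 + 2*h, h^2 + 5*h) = h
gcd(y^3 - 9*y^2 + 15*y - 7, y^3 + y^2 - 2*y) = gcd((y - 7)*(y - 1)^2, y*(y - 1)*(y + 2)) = y - 1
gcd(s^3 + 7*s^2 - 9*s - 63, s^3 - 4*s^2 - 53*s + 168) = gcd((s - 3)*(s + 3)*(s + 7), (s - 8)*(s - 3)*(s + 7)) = s^2 + 4*s - 21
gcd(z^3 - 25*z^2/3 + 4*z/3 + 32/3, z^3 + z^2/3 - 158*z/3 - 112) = z - 8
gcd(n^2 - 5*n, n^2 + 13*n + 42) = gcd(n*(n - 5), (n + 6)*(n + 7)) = 1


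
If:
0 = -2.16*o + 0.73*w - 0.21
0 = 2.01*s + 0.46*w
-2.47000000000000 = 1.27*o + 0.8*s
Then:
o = -3.32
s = 2.18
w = -9.53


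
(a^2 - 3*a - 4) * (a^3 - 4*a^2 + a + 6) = a^5 - 7*a^4 + 9*a^3 + 19*a^2 - 22*a - 24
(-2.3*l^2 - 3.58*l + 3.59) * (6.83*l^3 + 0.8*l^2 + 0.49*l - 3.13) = -15.709*l^5 - 26.2914*l^4 + 20.5287*l^3 + 8.3168*l^2 + 12.9645*l - 11.2367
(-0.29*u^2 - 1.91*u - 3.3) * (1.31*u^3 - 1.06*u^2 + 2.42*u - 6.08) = -0.3799*u^5 - 2.1947*u^4 - 3.0002*u^3 + 0.639*u^2 + 3.6268*u + 20.064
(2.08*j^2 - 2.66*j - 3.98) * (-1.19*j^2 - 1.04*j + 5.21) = -2.4752*j^4 + 1.0022*j^3 + 18.3394*j^2 - 9.7194*j - 20.7358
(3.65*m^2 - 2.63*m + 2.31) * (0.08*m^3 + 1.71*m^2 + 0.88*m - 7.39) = 0.292*m^5 + 6.0311*m^4 - 1.1005*m^3 - 25.3378*m^2 + 21.4685*m - 17.0709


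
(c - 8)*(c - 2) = c^2 - 10*c + 16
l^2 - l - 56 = (l - 8)*(l + 7)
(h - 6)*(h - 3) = h^2 - 9*h + 18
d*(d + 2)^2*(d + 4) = d^4 + 8*d^3 + 20*d^2 + 16*d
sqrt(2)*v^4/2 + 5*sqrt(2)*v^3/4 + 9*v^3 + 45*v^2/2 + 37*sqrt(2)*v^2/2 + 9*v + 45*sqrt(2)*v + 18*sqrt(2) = (v + 1/2)*(v + 3*sqrt(2))*(v + 6*sqrt(2))*(sqrt(2)*v/2 + sqrt(2))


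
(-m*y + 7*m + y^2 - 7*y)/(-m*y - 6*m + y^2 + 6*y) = (y - 7)/(y + 6)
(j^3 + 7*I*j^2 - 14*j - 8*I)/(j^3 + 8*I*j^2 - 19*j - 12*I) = (j + 2*I)/(j + 3*I)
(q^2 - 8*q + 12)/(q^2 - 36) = (q - 2)/(q + 6)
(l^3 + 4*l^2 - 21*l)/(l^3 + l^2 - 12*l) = (l + 7)/(l + 4)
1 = 1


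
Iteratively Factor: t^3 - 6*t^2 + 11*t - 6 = (t - 3)*(t^2 - 3*t + 2) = (t - 3)*(t - 1)*(t - 2)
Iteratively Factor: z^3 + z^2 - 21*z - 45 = (z + 3)*(z^2 - 2*z - 15) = (z - 5)*(z + 3)*(z + 3)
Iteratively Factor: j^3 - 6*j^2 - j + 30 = (j - 3)*(j^2 - 3*j - 10) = (j - 3)*(j + 2)*(j - 5)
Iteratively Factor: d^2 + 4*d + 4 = (d + 2)*(d + 2)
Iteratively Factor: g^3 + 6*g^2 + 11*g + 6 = (g + 3)*(g^2 + 3*g + 2) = (g + 1)*(g + 3)*(g + 2)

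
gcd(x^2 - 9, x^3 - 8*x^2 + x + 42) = x - 3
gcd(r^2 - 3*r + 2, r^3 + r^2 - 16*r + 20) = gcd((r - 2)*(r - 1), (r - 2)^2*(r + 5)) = r - 2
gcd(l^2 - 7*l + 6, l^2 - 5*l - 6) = l - 6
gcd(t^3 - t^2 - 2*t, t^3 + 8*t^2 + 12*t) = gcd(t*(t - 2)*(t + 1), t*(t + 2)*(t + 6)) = t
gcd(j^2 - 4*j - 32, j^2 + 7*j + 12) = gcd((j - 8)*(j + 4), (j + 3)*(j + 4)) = j + 4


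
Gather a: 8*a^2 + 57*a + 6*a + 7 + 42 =8*a^2 + 63*a + 49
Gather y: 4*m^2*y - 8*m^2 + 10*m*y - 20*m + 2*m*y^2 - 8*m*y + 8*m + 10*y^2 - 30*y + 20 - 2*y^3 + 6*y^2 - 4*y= -8*m^2 - 12*m - 2*y^3 + y^2*(2*m + 16) + y*(4*m^2 + 2*m - 34) + 20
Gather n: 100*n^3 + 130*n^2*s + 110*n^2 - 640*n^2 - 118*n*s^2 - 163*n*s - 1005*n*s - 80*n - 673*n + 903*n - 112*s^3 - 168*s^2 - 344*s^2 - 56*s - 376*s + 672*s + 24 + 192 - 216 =100*n^3 + n^2*(130*s - 530) + n*(-118*s^2 - 1168*s + 150) - 112*s^3 - 512*s^2 + 240*s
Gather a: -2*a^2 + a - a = -2*a^2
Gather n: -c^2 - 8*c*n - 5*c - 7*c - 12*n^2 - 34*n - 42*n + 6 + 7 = -c^2 - 12*c - 12*n^2 + n*(-8*c - 76) + 13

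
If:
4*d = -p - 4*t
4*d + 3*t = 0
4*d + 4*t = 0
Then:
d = 0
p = 0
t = 0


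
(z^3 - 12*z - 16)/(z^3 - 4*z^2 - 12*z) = (z^2 - 2*z - 8)/(z*(z - 6))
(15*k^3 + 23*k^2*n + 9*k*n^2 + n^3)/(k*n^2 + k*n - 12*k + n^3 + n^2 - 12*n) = (15*k^2 + 8*k*n + n^2)/(n^2 + n - 12)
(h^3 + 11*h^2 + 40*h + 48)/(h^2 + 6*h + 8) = (h^2 + 7*h + 12)/(h + 2)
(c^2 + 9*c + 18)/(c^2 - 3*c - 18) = (c + 6)/(c - 6)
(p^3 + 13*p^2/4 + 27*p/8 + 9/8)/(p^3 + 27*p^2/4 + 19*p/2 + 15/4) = (p + 3/2)/(p + 5)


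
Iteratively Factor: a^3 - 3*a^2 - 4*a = (a + 1)*(a^2 - 4*a) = a*(a + 1)*(a - 4)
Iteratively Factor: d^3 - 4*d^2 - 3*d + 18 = (d - 3)*(d^2 - d - 6) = (d - 3)*(d + 2)*(d - 3)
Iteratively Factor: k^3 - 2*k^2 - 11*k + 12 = (k - 4)*(k^2 + 2*k - 3) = (k - 4)*(k + 3)*(k - 1)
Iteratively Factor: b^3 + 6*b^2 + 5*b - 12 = (b - 1)*(b^2 + 7*b + 12) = (b - 1)*(b + 4)*(b + 3)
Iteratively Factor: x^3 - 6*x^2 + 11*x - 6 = (x - 3)*(x^2 - 3*x + 2) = (x - 3)*(x - 1)*(x - 2)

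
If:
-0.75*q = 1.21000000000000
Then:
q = -1.61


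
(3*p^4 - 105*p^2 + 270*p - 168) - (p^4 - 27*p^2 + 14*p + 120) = 2*p^4 - 78*p^2 + 256*p - 288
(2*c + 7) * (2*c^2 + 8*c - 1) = 4*c^3 + 30*c^2 + 54*c - 7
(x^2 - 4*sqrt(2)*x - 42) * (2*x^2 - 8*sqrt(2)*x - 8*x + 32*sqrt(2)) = 2*x^4 - 16*sqrt(2)*x^3 - 8*x^3 - 20*x^2 + 64*sqrt(2)*x^2 + 80*x + 336*sqrt(2)*x - 1344*sqrt(2)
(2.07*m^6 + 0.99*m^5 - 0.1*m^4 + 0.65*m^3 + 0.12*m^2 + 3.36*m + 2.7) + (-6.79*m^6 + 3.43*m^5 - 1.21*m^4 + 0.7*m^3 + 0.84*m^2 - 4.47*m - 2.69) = -4.72*m^6 + 4.42*m^5 - 1.31*m^4 + 1.35*m^3 + 0.96*m^2 - 1.11*m + 0.0100000000000002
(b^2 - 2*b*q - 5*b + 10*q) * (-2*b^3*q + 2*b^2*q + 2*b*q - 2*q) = -2*b^5*q + 4*b^4*q^2 + 12*b^4*q - 24*b^3*q^2 - 8*b^3*q + 16*b^2*q^2 - 12*b^2*q + 24*b*q^2 + 10*b*q - 20*q^2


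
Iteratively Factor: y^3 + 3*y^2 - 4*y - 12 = (y + 2)*(y^2 + y - 6) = (y + 2)*(y + 3)*(y - 2)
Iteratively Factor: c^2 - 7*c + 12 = (c - 3)*(c - 4)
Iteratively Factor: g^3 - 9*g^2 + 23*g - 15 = (g - 1)*(g^2 - 8*g + 15) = (g - 3)*(g - 1)*(g - 5)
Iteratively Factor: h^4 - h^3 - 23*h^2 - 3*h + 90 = (h - 5)*(h^3 + 4*h^2 - 3*h - 18) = (h - 5)*(h - 2)*(h^2 + 6*h + 9) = (h - 5)*(h - 2)*(h + 3)*(h + 3)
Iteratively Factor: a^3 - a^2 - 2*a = (a)*(a^2 - a - 2) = a*(a + 1)*(a - 2)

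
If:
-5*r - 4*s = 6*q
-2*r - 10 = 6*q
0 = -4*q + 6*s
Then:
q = -75/19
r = 130/19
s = -50/19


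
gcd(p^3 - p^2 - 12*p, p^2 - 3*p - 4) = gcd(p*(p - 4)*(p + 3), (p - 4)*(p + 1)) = p - 4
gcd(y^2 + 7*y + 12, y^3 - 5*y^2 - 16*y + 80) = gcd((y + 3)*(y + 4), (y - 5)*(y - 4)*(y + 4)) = y + 4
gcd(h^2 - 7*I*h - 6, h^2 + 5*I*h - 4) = 1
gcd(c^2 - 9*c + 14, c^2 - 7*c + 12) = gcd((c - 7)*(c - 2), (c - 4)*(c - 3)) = 1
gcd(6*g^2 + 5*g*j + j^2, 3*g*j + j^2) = 3*g + j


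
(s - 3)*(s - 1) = s^2 - 4*s + 3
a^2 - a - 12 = (a - 4)*(a + 3)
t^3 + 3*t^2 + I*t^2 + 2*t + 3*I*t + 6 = (t + 3)*(t - I)*(t + 2*I)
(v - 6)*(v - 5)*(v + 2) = v^3 - 9*v^2 + 8*v + 60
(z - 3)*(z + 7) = z^2 + 4*z - 21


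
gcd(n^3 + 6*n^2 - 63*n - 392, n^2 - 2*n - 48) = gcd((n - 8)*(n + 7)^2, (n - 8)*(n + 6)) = n - 8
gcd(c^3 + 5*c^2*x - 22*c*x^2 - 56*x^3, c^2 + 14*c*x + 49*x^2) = c + 7*x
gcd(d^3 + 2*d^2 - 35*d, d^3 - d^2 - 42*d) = d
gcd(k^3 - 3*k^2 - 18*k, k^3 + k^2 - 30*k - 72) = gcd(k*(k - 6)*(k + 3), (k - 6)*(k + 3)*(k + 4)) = k^2 - 3*k - 18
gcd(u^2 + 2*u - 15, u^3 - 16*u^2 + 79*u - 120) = u - 3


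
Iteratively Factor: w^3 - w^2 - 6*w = (w - 3)*(w^2 + 2*w) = w*(w - 3)*(w + 2)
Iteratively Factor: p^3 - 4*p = (p)*(p^2 - 4) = p*(p + 2)*(p - 2)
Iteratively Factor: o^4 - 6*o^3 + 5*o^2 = (o)*(o^3 - 6*o^2 + 5*o) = o*(o - 1)*(o^2 - 5*o) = o^2*(o - 1)*(o - 5)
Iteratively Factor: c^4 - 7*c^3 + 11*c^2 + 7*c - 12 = (c + 1)*(c^3 - 8*c^2 + 19*c - 12) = (c - 3)*(c + 1)*(c^2 - 5*c + 4) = (c - 3)*(c - 1)*(c + 1)*(c - 4)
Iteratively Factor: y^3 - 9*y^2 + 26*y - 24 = (y - 2)*(y^2 - 7*y + 12) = (y - 3)*(y - 2)*(y - 4)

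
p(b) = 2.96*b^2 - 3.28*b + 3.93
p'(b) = 5.92*b - 3.28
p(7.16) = 132.19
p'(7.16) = 39.11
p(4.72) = 54.39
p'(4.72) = 24.66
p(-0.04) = 4.07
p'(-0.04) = -3.52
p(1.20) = 4.26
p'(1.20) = 3.82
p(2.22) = 11.24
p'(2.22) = 9.86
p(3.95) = 37.16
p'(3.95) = 20.10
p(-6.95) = 169.70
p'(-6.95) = -44.42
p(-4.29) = 72.48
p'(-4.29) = -28.68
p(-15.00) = 719.13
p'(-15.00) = -92.08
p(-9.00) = 273.21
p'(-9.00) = -56.56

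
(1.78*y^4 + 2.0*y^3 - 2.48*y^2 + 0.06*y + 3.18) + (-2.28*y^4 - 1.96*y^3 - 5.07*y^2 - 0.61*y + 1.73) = -0.5*y^4 + 0.04*y^3 - 7.55*y^2 - 0.55*y + 4.91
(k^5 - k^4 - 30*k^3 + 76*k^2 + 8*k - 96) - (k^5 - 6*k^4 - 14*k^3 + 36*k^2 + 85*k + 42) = 5*k^4 - 16*k^3 + 40*k^2 - 77*k - 138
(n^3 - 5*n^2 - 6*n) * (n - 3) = n^4 - 8*n^3 + 9*n^2 + 18*n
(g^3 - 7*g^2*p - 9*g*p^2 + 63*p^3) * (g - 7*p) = g^4 - 14*g^3*p + 40*g^2*p^2 + 126*g*p^3 - 441*p^4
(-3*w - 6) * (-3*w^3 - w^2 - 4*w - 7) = 9*w^4 + 21*w^3 + 18*w^2 + 45*w + 42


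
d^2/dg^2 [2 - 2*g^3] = -12*g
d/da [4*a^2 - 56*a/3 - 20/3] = 8*a - 56/3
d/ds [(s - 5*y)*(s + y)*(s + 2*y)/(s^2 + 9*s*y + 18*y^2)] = (s^4 + 18*s^3*y + 49*s^2*y^2 - 52*s*y^3 - 144*y^4)/(s^4 + 18*s^3*y + 117*s^2*y^2 + 324*s*y^3 + 324*y^4)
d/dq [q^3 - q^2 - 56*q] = 3*q^2 - 2*q - 56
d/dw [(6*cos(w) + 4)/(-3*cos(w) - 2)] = 0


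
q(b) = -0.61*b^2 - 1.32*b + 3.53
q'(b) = -1.22*b - 1.32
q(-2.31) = 3.32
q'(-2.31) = 1.50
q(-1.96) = 3.77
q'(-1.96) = 1.07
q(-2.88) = 2.27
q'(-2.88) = 2.19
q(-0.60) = 4.10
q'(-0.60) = -0.59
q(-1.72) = 4.00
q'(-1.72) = 0.78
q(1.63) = -0.24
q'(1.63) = -3.31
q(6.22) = -28.28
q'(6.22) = -8.91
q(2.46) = -3.41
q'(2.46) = -4.32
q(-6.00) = -10.51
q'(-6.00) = 6.00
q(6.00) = -26.35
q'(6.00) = -8.64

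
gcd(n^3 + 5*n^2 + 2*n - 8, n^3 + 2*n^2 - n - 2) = n^2 + n - 2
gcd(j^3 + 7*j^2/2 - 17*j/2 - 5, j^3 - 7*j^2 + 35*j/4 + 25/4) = j + 1/2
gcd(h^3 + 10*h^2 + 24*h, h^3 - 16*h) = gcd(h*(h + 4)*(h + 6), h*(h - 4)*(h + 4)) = h^2 + 4*h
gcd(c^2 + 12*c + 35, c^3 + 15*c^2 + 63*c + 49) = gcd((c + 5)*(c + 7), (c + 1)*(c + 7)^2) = c + 7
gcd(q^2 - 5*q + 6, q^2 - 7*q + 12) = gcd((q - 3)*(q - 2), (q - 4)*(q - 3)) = q - 3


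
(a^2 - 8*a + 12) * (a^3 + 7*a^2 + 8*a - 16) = a^5 - a^4 - 36*a^3 + 4*a^2 + 224*a - 192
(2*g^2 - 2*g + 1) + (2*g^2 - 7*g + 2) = 4*g^2 - 9*g + 3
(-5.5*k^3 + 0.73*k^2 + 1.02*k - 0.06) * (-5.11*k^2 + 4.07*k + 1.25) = 28.105*k^5 - 26.1153*k^4 - 9.1161*k^3 + 5.3705*k^2 + 1.0308*k - 0.075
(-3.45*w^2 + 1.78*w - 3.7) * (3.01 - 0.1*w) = 0.345*w^3 - 10.5625*w^2 + 5.7278*w - 11.137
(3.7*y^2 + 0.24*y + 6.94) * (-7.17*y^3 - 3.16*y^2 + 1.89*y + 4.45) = -26.529*y^5 - 13.4128*y^4 - 43.5252*y^3 - 5.0118*y^2 + 14.1846*y + 30.883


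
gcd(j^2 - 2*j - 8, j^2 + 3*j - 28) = j - 4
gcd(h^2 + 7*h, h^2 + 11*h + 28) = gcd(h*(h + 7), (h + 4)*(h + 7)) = h + 7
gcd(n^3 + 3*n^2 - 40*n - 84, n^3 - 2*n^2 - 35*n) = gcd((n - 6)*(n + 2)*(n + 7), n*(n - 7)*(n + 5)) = 1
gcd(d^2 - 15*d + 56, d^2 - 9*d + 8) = d - 8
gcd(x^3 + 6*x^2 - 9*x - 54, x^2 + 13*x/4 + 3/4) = x + 3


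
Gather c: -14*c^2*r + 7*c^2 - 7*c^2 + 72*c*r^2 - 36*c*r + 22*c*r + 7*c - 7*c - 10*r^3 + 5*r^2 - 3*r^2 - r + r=-14*c^2*r + c*(72*r^2 - 14*r) - 10*r^3 + 2*r^2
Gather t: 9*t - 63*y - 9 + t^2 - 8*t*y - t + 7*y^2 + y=t^2 + t*(8 - 8*y) + 7*y^2 - 62*y - 9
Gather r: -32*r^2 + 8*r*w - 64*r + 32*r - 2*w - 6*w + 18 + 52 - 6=-32*r^2 + r*(8*w - 32) - 8*w + 64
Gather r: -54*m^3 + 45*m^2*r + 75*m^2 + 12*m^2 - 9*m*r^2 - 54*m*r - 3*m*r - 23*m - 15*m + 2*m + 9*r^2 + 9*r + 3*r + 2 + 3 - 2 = -54*m^3 + 87*m^2 - 36*m + r^2*(9 - 9*m) + r*(45*m^2 - 57*m + 12) + 3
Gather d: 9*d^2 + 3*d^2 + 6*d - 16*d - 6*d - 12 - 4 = 12*d^2 - 16*d - 16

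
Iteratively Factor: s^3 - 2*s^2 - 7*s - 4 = (s + 1)*(s^2 - 3*s - 4) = (s - 4)*(s + 1)*(s + 1)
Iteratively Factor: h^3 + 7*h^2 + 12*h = (h + 3)*(h^2 + 4*h) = (h + 3)*(h + 4)*(h)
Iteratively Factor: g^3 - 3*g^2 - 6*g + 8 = (g + 2)*(g^2 - 5*g + 4) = (g - 4)*(g + 2)*(g - 1)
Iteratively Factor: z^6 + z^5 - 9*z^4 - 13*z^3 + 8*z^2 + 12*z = (z + 2)*(z^5 - z^4 - 7*z^3 + z^2 + 6*z) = (z - 3)*(z + 2)*(z^4 + 2*z^3 - z^2 - 2*z) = (z - 3)*(z - 1)*(z + 2)*(z^3 + 3*z^2 + 2*z) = (z - 3)*(z - 1)*(z + 1)*(z + 2)*(z^2 + 2*z) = (z - 3)*(z - 1)*(z + 1)*(z + 2)^2*(z)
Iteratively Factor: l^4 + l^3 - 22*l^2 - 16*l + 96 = (l - 4)*(l^3 + 5*l^2 - 2*l - 24) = (l - 4)*(l + 3)*(l^2 + 2*l - 8) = (l - 4)*(l + 3)*(l + 4)*(l - 2)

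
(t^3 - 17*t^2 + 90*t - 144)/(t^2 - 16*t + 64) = (t^2 - 9*t + 18)/(t - 8)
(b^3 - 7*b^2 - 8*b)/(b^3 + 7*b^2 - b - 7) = b*(b - 8)/(b^2 + 6*b - 7)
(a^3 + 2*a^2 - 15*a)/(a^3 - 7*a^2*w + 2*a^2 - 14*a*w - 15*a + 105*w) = a/(a - 7*w)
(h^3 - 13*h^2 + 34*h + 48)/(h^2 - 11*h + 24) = (h^2 - 5*h - 6)/(h - 3)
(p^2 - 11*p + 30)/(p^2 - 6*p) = (p - 5)/p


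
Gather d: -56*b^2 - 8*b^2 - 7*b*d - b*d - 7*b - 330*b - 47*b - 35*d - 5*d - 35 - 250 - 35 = -64*b^2 - 384*b + d*(-8*b - 40) - 320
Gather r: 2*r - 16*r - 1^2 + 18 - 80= -14*r - 63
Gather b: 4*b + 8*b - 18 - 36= 12*b - 54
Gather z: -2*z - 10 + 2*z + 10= 0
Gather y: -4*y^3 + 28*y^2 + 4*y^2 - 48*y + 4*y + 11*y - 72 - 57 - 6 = -4*y^3 + 32*y^2 - 33*y - 135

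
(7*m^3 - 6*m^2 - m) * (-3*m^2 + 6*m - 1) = -21*m^5 + 60*m^4 - 40*m^3 + m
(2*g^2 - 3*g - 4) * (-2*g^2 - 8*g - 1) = -4*g^4 - 10*g^3 + 30*g^2 + 35*g + 4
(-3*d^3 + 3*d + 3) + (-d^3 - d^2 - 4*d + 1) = -4*d^3 - d^2 - d + 4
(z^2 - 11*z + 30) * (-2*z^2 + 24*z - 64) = -2*z^4 + 46*z^3 - 388*z^2 + 1424*z - 1920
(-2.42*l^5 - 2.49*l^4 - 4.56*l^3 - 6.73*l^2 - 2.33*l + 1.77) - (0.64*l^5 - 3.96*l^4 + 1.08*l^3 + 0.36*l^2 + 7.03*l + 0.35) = -3.06*l^5 + 1.47*l^4 - 5.64*l^3 - 7.09*l^2 - 9.36*l + 1.42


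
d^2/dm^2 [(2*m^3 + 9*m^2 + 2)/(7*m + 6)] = 4*(49*m^3 + 126*m^2 + 108*m + 211)/(343*m^3 + 882*m^2 + 756*m + 216)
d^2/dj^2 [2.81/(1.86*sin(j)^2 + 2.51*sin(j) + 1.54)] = (-38.885904*sin(j)^4 - 39.356298*sin(j)^3 + 72.821431*sin(j)^2 + 89.57437*sin(j) + 19.308634)/(1.86*sin(j)^2 + 2.51*sin(j) + 1.54)^3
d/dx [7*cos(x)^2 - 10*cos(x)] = 2*(5 - 7*cos(x))*sin(x)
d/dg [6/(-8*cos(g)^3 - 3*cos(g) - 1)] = 18*(8*sin(g)^2 - 9)*sin(g)/(8*cos(g)^3 + 3*cos(g) + 1)^2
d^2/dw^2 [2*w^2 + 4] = 4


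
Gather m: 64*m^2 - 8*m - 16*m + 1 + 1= 64*m^2 - 24*m + 2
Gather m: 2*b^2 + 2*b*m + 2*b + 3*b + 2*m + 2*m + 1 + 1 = 2*b^2 + 5*b + m*(2*b + 4) + 2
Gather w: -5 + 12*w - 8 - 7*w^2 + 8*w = -7*w^2 + 20*w - 13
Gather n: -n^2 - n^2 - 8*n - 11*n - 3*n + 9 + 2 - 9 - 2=-2*n^2 - 22*n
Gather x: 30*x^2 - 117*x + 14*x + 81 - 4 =30*x^2 - 103*x + 77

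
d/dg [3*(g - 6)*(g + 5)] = 6*g - 3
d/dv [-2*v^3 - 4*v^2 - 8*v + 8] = -6*v^2 - 8*v - 8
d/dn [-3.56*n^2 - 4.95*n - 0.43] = -7.12*n - 4.95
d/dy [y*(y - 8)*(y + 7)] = 3*y^2 - 2*y - 56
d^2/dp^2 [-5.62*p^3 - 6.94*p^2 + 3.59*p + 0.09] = -33.72*p - 13.88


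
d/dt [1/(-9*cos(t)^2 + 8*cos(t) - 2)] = 2*(4 - 9*cos(t))*sin(t)/(9*cos(t)^2 - 8*cos(t) + 2)^2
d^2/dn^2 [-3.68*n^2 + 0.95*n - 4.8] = -7.36000000000000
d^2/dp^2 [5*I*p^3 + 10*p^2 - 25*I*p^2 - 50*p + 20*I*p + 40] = 30*I*p + 20 - 50*I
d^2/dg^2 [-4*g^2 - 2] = -8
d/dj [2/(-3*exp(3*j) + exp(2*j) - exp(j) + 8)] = (18*exp(2*j) - 4*exp(j) + 2)*exp(j)/(3*exp(3*j) - exp(2*j) + exp(j) - 8)^2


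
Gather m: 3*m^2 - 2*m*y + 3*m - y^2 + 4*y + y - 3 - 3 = 3*m^2 + m*(3 - 2*y) - y^2 + 5*y - 6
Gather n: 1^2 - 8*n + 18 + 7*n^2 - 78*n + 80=7*n^2 - 86*n + 99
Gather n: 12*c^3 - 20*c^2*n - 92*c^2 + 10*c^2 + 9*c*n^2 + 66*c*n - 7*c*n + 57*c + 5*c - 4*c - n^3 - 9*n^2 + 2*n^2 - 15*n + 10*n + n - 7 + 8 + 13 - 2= 12*c^3 - 82*c^2 + 58*c - n^3 + n^2*(9*c - 7) + n*(-20*c^2 + 59*c - 4) + 12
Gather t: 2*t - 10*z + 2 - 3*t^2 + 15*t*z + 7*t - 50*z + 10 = -3*t^2 + t*(15*z + 9) - 60*z + 12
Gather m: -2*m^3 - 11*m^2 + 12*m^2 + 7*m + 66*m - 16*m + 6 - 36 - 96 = -2*m^3 + m^2 + 57*m - 126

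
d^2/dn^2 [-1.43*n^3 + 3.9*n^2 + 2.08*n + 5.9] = 7.8 - 8.58*n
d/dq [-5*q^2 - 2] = -10*q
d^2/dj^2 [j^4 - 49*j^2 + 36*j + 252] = 12*j^2 - 98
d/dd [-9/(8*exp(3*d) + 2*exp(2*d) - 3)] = (216*exp(d) + 36)*exp(2*d)/(8*exp(3*d) + 2*exp(2*d) - 3)^2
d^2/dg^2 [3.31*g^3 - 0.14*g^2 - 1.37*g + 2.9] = 19.86*g - 0.28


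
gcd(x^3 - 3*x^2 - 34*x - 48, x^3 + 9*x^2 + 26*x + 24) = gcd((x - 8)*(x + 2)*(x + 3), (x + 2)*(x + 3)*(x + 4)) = x^2 + 5*x + 6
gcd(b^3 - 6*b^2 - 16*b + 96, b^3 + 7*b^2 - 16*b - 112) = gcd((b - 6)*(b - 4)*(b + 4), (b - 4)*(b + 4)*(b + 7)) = b^2 - 16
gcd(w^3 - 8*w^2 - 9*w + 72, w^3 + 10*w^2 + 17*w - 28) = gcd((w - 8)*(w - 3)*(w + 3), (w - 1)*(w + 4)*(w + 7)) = 1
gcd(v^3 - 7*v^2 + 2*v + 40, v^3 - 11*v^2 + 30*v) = v - 5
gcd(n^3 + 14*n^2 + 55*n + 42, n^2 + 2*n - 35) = n + 7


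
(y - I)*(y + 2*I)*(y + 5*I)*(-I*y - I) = -I*y^4 + 6*y^3 - I*y^3 + 6*y^2 + 3*I*y^2 + 10*y + 3*I*y + 10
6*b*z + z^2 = z*(6*b + z)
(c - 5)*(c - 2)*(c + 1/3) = c^3 - 20*c^2/3 + 23*c/3 + 10/3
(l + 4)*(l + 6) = l^2 + 10*l + 24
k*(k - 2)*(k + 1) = k^3 - k^2 - 2*k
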